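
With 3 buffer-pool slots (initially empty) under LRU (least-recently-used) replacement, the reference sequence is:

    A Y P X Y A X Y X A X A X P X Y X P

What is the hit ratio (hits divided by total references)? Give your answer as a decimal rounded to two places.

A → fault, frames {A}
Y → fault, frames {A,Y}
P → fault, frames {A,Y,P}
X → fault, evict A, frames {Y,P,X}
Y → hit
A → fault, evict P, frames {X,Y,A}
X → hit
Y → hit
X → hit
A → hit
X → hit
A → hit
X → hit
P → fault, evict Y, frames {A,X,P}
X → hit
Y → fault, evict A, frames {P,X,Y}
X → hit
P → hit
Hits: 11 of 18 references → 11/18 = 0.6111.

0.61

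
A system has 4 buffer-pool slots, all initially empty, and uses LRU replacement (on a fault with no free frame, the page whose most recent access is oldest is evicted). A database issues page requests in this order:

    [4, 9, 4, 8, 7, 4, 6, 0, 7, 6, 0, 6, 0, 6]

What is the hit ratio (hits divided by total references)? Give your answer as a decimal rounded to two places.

4 → fault, frames [4]
9 → fault, frames [4, 9]
4 → hit
8 → fault, frames [9, 4, 8]
7 → fault, frames [9, 4, 8, 7]
4 → hit
6 → fault, evict 9, frames [8, 7, 4, 6]
0 → fault, evict 8, frames [7, 4, 6, 0]
7 → hit
6 → hit
0 → hit
6 → hit
0 → hit
6 → hit
Hits: 8 of 14 references → 8/14 = 0.5714.

0.57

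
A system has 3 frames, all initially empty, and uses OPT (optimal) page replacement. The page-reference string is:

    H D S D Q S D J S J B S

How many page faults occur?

6

H → fault, frames {H}
D → fault, frames {H,D}
S → fault, frames {H,D,S}
D → hit
Q → fault, evict H, frames {D,S,Q}
S → hit
D → hit
J → fault, evict Q, frames {D,S,J}
S → hit
J → hit
B → fault, evict J, frames {D,S,B}
S → hit
Page faults: 6.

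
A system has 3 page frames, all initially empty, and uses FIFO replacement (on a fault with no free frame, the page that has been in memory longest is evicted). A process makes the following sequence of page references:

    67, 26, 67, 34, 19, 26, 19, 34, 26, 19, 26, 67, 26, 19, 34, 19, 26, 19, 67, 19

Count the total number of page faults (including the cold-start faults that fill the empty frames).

67 -> miss, frames {67}
26 -> miss, frames {67,26}
67 -> hit
34 -> miss, frames {67,26,34}
19 -> miss, evict 67, frames {26,34,19}
26 -> hit
19 -> hit
34 -> hit
26 -> hit
19 -> hit
26 -> hit
67 -> miss, evict 26, frames {34,19,67}
26 -> miss, evict 34, frames {19,67,26}
19 -> hit
34 -> miss, evict 19, frames {67,26,34}
19 -> miss, evict 67, frames {26,34,19}
26 -> hit
19 -> hit
67 -> miss, evict 26, frames {34,19,67}
19 -> hit
Page faults: 9.

9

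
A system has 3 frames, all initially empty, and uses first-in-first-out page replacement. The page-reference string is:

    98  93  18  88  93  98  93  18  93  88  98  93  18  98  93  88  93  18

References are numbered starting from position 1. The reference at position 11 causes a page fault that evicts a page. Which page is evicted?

pos 1: 98 → miss, frames {98}
pos 2: 93 → miss, frames {98,93}
pos 3: 18 → miss, frames {98,93,18}
pos 4: 88 → miss, evict 98, frames {93,18,88}
pos 5: 93 → hit
pos 6: 98 → miss, evict 93, frames {18,88,98}
pos 7: 93 → miss, evict 18, frames {88,98,93}
pos 8: 18 → miss, evict 88, frames {98,93,18}
pos 9: 93 → hit
pos 10: 88 → miss, evict 98, frames {93,18,88}
pos 11: 98 → miss, evict 93, frames {18,88,98}
At position 11, page 93 is evicted.

93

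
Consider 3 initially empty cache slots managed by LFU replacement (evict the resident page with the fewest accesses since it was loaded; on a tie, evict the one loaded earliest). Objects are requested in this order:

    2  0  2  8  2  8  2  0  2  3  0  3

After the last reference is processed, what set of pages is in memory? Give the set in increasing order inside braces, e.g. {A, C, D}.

{2, 3, 8}

2 -> miss, frames [2]
0 -> miss, frames [2, 0]
2 -> hit
8 -> miss, frames [2, 0, 8]
2 -> hit
8 -> hit
2 -> hit
0 -> hit
2 -> hit
3 -> miss, evict 0, frames [2, 8, 3]
0 -> miss, evict 3, frames [2, 8, 0]
3 -> miss, evict 0, frames [2, 8, 3]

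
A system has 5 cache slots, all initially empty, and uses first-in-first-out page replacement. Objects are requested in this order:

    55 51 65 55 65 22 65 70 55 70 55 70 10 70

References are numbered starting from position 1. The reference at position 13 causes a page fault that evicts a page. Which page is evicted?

55

pos 1: 55 -> fault, frames [55]
pos 2: 51 -> fault, frames [55, 51]
pos 3: 65 -> fault, frames [55, 51, 65]
pos 4: 55 -> hit
pos 5: 65 -> hit
pos 6: 22 -> fault, frames [55, 51, 65, 22]
pos 7: 65 -> hit
pos 8: 70 -> fault, frames [55, 51, 65, 22, 70]
pos 9: 55 -> hit
pos 10: 70 -> hit
pos 11: 55 -> hit
pos 12: 70 -> hit
pos 13: 10 -> fault, evict 55, frames [51, 65, 22, 70, 10]
At position 13, page 55 is evicted.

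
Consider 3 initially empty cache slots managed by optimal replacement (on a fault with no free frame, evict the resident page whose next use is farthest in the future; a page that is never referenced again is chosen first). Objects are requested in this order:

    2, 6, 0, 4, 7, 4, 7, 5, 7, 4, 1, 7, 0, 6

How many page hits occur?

2 → fault, frames {2}
6 → fault, frames {2,6}
0 → fault, frames {2,6,0}
4 → fault, evict 2, frames {6,0,4}
7 → fault, evict 6, frames {0,4,7}
4 → hit
7 → hit
5 → fault, evict 0, frames {4,7,5}
7 → hit
4 → hit
1 → fault, evict 5, frames {4,7,1}
7 → hit
0 → fault, evict 1, frames {4,7,0}
6 → fault, evict 0, frames {4,7,6}
Hits: 5.

5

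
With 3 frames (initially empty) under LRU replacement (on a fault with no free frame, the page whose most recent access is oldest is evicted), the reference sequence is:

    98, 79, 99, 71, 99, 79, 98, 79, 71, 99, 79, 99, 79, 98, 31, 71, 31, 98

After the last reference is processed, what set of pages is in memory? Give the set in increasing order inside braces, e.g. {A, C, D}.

98 -> fault, frames [98]
79 -> fault, frames [98, 79]
99 -> fault, frames [98, 79, 99]
71 -> fault, evict 98, frames [79, 99, 71]
99 -> hit
79 -> hit
98 -> fault, evict 71, frames [99, 79, 98]
79 -> hit
71 -> fault, evict 99, frames [98, 79, 71]
99 -> fault, evict 98, frames [79, 71, 99]
79 -> hit
99 -> hit
79 -> hit
98 -> fault, evict 71, frames [99, 79, 98]
31 -> fault, evict 99, frames [79, 98, 31]
71 -> fault, evict 79, frames [98, 31, 71]
31 -> hit
98 -> hit

{31, 71, 98}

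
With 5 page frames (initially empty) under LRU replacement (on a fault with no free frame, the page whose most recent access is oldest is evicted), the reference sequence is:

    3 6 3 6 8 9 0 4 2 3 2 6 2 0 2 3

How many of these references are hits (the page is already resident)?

3 → fault, frames (3)
6 → fault, frames (3 6)
3 → hit
6 → hit
8 → fault, frames (3 6 8)
9 → fault, frames (3 6 8 9)
0 → fault, frames (3 6 8 9 0)
4 → fault, evict 3, frames (6 8 9 0 4)
2 → fault, evict 6, frames (8 9 0 4 2)
3 → fault, evict 8, frames (9 0 4 2 3)
2 → hit
6 → fault, evict 9, frames (0 4 3 2 6)
2 → hit
0 → hit
2 → hit
3 → hit
Hits: 7.

7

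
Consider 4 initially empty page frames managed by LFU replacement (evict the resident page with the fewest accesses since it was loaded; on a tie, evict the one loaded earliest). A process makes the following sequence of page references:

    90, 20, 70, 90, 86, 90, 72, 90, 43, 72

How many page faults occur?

6

90 -> fault, frames [90]
20 -> fault, frames [90, 20]
70 -> fault, frames [90, 20, 70]
90 -> hit
86 -> fault, frames [90, 20, 70, 86]
90 -> hit
72 -> fault, evict 20, frames [90, 70, 86, 72]
90 -> hit
43 -> fault, evict 70, frames [90, 86, 72, 43]
72 -> hit
Page faults: 6.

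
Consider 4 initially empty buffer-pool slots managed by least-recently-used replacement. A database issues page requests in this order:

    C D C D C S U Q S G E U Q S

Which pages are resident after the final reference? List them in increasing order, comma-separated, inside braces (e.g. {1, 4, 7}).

C → fault, frames [C]
D → fault, frames [C, D]
C → hit
D → hit
C → hit
S → fault, frames [D, C, S]
U → fault, frames [D, C, S, U]
Q → fault, evict D, frames [C, S, U, Q]
S → hit
G → fault, evict C, frames [U, Q, S, G]
E → fault, evict U, frames [Q, S, G, E]
U → fault, evict Q, frames [S, G, E, U]
Q → fault, evict S, frames [G, E, U, Q]
S → fault, evict G, frames [E, U, Q, S]

{E, Q, S, U}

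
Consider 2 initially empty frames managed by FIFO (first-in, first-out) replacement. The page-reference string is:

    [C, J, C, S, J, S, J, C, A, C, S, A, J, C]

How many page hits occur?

C → miss, frames [C]
J → miss, frames [C, J]
C → hit
S → miss, evict C, frames [J, S]
J → hit
S → hit
J → hit
C → miss, evict J, frames [S, C]
A → miss, evict S, frames [C, A]
C → hit
S → miss, evict C, frames [A, S]
A → hit
J → miss, evict A, frames [S, J]
C → miss, evict S, frames [J, C]
Hits: 6.

6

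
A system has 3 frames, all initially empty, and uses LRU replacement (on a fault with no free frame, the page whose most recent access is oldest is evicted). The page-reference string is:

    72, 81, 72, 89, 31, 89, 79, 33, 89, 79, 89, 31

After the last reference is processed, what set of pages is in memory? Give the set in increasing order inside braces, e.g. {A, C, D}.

72 → miss, frames (72)
81 → miss, frames (72 81)
72 → hit
89 → miss, frames (81 72 89)
31 → miss, evict 81, frames (72 89 31)
89 → hit
79 → miss, evict 72, frames (31 89 79)
33 → miss, evict 31, frames (89 79 33)
89 → hit
79 → hit
89 → hit
31 → miss, evict 33, frames (79 89 31)

{31, 79, 89}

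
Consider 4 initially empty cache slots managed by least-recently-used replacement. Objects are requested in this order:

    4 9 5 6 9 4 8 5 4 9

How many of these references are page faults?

6

4: miss, frames (4)
9: miss, frames (4 9)
5: miss, frames (4 9 5)
6: miss, frames (4 9 5 6)
9: hit
4: hit
8: miss, evict 5, frames (6 9 4 8)
5: miss, evict 6, frames (9 4 8 5)
4: hit
9: hit
Page faults: 6.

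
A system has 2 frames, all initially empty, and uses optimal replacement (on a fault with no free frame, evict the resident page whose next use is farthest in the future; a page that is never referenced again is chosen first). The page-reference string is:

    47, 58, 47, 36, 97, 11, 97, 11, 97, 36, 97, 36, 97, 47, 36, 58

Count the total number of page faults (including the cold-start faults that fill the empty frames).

47 -> miss, frames {47}
58 -> miss, frames {47,58}
47 -> hit
36 -> miss, evict 58, frames {47,36}
97 -> miss, evict 47, frames {36,97}
11 -> miss, evict 36, frames {97,11}
97 -> hit
11 -> hit
97 -> hit
36 -> miss, evict 11, frames {97,36}
97 -> hit
36 -> hit
97 -> hit
47 -> miss, evict 97, frames {36,47}
36 -> hit
58 -> miss, evict 47, frames {36,58}
Page faults: 8.

8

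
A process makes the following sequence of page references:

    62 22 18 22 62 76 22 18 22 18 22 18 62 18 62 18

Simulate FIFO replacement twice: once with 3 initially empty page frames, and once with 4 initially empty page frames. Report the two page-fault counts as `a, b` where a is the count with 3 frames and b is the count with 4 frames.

5, 4

3 frames: F F F . . F . . . . . . F . . . → 5 faults.
4 frames: F F F . . F . . . . . . . . . . → 4 faults.
4 < 5: adding a frame reduced faults, as is typical.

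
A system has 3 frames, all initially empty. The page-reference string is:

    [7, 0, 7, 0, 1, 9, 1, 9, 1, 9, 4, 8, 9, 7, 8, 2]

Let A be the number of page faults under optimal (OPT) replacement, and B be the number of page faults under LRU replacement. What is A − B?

-1

Under OPT: F F . . F F . . . . F F . . . F → 7 faults.
Under LRU: F F . . F F . . . . F F . F . F → 8 faults.
A − B = 7 − 8 = -1.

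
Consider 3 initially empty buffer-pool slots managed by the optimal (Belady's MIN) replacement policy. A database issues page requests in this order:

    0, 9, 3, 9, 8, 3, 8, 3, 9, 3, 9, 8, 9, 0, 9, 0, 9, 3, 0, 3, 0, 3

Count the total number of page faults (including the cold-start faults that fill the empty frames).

5

0 -> fault, frames (0)
9 -> fault, frames (0 9)
3 -> fault, frames (0 9 3)
9 -> hit
8 -> fault, evict 0, frames (9 3 8)
3 -> hit
8 -> hit
3 -> hit
9 -> hit
3 -> hit
9 -> hit
8 -> hit
9 -> hit
0 -> fault, evict 8, frames (9 3 0)
9 -> hit
0 -> hit
9 -> hit
3 -> hit
0 -> hit
3 -> hit
0 -> hit
3 -> hit
Page faults: 5.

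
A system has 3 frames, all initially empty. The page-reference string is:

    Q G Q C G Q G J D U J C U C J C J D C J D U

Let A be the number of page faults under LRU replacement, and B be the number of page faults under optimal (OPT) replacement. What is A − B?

Under LRU: F F . F . . . F F F . F . . . . . F . . . F → 9 faults.
Under OPT: F F . F . . . F F F . . . . . . . F . . . F → 8 faults.
A − B = 9 − 8 = 1.

1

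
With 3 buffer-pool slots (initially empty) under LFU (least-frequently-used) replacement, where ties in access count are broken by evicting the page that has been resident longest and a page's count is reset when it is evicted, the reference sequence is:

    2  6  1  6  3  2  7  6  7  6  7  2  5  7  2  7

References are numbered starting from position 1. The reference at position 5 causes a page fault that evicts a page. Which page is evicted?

2

pos 1: 2: fault, frames [2]
pos 2: 6: fault, frames [2, 6]
pos 3: 1: fault, frames [2, 6, 1]
pos 4: 6: hit
pos 5: 3: fault, evict 2, frames [6, 1, 3]
At position 5, page 2 is evicted.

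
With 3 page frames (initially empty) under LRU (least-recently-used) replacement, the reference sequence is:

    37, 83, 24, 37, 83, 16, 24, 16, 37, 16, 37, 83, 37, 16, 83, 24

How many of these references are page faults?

37 -> miss, frames (37)
83 -> miss, frames (37 83)
24 -> miss, frames (37 83 24)
37 -> hit
83 -> hit
16 -> miss, evict 24, frames (37 83 16)
24 -> miss, evict 37, frames (83 16 24)
16 -> hit
37 -> miss, evict 83, frames (24 16 37)
16 -> hit
37 -> hit
83 -> miss, evict 24, frames (16 37 83)
37 -> hit
16 -> hit
83 -> hit
24 -> miss, evict 37, frames (16 83 24)
Page faults: 8.

8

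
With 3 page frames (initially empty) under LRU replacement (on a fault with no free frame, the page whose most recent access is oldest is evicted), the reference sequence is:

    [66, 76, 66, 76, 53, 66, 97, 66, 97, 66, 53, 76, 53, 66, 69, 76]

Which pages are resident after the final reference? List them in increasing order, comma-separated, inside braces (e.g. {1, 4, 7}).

{66, 69, 76}

66 -> miss, frames (66)
76 -> miss, frames (66 76)
66 -> hit
76 -> hit
53 -> miss, frames (66 76 53)
66 -> hit
97 -> miss, evict 76, frames (53 66 97)
66 -> hit
97 -> hit
66 -> hit
53 -> hit
76 -> miss, evict 97, frames (66 53 76)
53 -> hit
66 -> hit
69 -> miss, evict 76, frames (53 66 69)
76 -> miss, evict 53, frames (66 69 76)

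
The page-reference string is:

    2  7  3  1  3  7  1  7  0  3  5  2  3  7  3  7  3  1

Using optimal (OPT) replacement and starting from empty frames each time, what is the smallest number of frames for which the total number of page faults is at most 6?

5

f=1: 18 faults
f=2: 11 faults
f=3: 8 faults
f=4: 7 faults
f=5: 6 faults
f=6: 6 faults
Smallest f with faults ≤ 6 is 5.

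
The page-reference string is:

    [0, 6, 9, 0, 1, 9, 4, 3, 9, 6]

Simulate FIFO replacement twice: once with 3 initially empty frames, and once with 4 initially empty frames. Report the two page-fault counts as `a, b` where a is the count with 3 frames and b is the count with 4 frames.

3 frames: F F F . F . F F F F → 8 faults.
4 frames: F F F . F . F F . F → 7 faults.
7 < 8: adding a frame reduced faults, as is typical.

8, 7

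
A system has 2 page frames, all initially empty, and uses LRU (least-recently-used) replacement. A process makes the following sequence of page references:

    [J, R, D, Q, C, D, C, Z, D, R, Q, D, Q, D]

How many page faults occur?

11

J → miss, frames [J]
R → miss, frames [J, R]
D → miss, evict J, frames [R, D]
Q → miss, evict R, frames [D, Q]
C → miss, evict D, frames [Q, C]
D → miss, evict Q, frames [C, D]
C → hit
Z → miss, evict D, frames [C, Z]
D → miss, evict C, frames [Z, D]
R → miss, evict Z, frames [D, R]
Q → miss, evict D, frames [R, Q]
D → miss, evict R, frames [Q, D]
Q → hit
D → hit
Page faults: 11.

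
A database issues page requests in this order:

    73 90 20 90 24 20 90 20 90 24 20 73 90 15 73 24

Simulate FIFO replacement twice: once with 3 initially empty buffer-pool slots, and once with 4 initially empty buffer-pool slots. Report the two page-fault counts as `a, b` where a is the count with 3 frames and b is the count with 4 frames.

8, 6

3 frames: F F F . F . . . . . . F F F . F → 8 faults.
4 frames: F F F . F . . . . . . . . F F . → 6 faults.
6 < 8: adding a frame reduced faults, as is typical.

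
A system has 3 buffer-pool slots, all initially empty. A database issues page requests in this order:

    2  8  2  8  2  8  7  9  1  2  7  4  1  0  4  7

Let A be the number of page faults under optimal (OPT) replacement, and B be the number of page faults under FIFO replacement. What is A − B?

-4

Under OPT: F F . . . . F F F . . F . F . . → 7 faults.
Under FIFO: F F . . . . F F F F F F F F . F → 11 faults.
A − B = 7 − 11 = -4.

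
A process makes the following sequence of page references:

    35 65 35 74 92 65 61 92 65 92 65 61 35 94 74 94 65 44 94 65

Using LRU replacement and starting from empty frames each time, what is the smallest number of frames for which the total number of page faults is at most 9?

f=1: 20 faults
f=2: 16 faults
f=3: 11 faults
f=4: 10 faults
f=5: 8 faults
f=6: 7 faults
f=7: 7 faults
Smallest f with faults ≤ 9 is 5.

5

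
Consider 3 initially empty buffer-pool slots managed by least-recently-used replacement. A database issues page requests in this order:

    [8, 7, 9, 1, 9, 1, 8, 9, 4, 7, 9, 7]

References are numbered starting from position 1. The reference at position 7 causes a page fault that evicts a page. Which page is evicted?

7

pos 1: 8: miss, frames {8}
pos 2: 7: miss, frames {8,7}
pos 3: 9: miss, frames {8,7,9}
pos 4: 1: miss, evict 8, frames {7,9,1}
pos 5: 9: hit
pos 6: 1: hit
pos 7: 8: miss, evict 7, frames {9,1,8}
At position 7, page 7 is evicted.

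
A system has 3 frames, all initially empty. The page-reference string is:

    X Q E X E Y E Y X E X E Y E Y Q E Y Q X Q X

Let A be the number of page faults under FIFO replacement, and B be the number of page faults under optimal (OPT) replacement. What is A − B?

Under FIFO: F F F . . F . . F . . . . . . F F F . F F . → 10 faults.
Under OPT: F F F . . F . . . . . . . . . F . . . F . . → 6 faults.
A − B = 10 − 6 = 4.

4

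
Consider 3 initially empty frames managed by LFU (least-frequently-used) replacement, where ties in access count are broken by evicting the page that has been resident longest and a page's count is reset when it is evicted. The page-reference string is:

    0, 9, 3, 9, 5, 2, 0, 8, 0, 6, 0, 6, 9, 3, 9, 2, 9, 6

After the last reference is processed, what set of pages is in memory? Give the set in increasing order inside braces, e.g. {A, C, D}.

0 → miss, frames {0}
9 → miss, frames {0,9}
3 → miss, frames {0,9,3}
9 → hit
5 → miss, evict 0, frames {9,3,5}
2 → miss, evict 3, frames {9,5,2}
0 → miss, evict 5, frames {9,2,0}
8 → miss, evict 2, frames {9,0,8}
0 → hit
6 → miss, evict 8, frames {9,0,6}
0 → hit
6 → hit
9 → hit
3 → miss, evict 6, frames {9,0,3}
9 → hit
2 → miss, evict 3, frames {9,0,2}
9 → hit
6 → miss, evict 2, frames {9,0,6}

{0, 6, 9}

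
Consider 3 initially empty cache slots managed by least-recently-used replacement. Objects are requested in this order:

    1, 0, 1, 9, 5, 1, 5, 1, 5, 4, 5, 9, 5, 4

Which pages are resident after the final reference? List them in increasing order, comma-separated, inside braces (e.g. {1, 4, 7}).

1: miss, frames (1)
0: miss, frames (1 0)
1: hit
9: miss, frames (0 1 9)
5: miss, evict 0, frames (1 9 5)
1: hit
5: hit
1: hit
5: hit
4: miss, evict 9, frames (1 5 4)
5: hit
9: miss, evict 1, frames (4 5 9)
5: hit
4: hit

{4, 5, 9}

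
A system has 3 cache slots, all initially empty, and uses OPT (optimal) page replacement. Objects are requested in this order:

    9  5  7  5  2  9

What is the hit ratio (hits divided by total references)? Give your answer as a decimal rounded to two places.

0.33

9 → miss, frames {9}
5 → miss, frames {9,5}
7 → miss, frames {9,5,7}
5 → hit
2 → miss, evict 7, frames {9,5,2}
9 → hit
Hits: 2 of 6 references → 2/6 = 0.3333.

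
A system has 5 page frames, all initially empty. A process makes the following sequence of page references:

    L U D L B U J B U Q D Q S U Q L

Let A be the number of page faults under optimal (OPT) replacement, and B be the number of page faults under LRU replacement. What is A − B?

Under OPT: F F F . F . F . . F . . F . . . → 7 faults.
Under LRU: F F F . F . F . . F F . F . . F → 9 faults.
A − B = 7 − 9 = -2.

-2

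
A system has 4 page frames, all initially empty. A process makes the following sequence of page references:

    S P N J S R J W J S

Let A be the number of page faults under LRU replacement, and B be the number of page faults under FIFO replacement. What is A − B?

Under LRU: F F F F . F . F . . → 6 faults.
Under FIFO: F F F F . F . F . F → 7 faults.
A − B = 6 − 7 = -1.

-1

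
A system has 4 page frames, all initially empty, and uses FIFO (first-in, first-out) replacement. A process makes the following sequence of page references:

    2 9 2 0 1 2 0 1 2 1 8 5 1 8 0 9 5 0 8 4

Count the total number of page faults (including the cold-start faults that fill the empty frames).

2 -> fault, frames [2]
9 -> fault, frames [2, 9]
2 -> hit
0 -> fault, frames [2, 9, 0]
1 -> fault, frames [2, 9, 0, 1]
2 -> hit
0 -> hit
1 -> hit
2 -> hit
1 -> hit
8 -> fault, evict 2, frames [9, 0, 1, 8]
5 -> fault, evict 9, frames [0, 1, 8, 5]
1 -> hit
8 -> hit
0 -> hit
9 -> fault, evict 0, frames [1, 8, 5, 9]
5 -> hit
0 -> fault, evict 1, frames [8, 5, 9, 0]
8 -> hit
4 -> fault, evict 8, frames [5, 9, 0, 4]
Page faults: 9.

9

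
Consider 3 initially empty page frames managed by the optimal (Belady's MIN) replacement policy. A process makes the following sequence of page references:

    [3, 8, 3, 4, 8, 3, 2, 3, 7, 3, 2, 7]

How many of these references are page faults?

5

3 -> fault, frames (3)
8 -> fault, frames (3 8)
3 -> hit
4 -> fault, frames (3 8 4)
8 -> hit
3 -> hit
2 -> fault, evict 4, frames (3 8 2)
3 -> hit
7 -> fault, evict 8, frames (3 2 7)
3 -> hit
2 -> hit
7 -> hit
Page faults: 5.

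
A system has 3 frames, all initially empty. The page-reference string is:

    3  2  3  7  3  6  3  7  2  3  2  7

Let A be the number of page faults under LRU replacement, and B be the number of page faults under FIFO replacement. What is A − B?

-2

Under LRU: F F . F . F . . F . . . → 5 faults.
Under FIFO: F F . F . F F . F . . F → 7 faults.
A − B = 5 − 7 = -2.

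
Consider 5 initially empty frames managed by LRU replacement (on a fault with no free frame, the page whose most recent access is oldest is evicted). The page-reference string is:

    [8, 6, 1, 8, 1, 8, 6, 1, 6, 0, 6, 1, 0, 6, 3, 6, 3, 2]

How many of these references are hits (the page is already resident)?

12

8 -> miss, frames [8]
6 -> miss, frames [8, 6]
1 -> miss, frames [8, 6, 1]
8 -> hit
1 -> hit
8 -> hit
6 -> hit
1 -> hit
6 -> hit
0 -> miss, frames [8, 1, 6, 0]
6 -> hit
1 -> hit
0 -> hit
6 -> hit
3 -> miss, frames [8, 1, 0, 6, 3]
6 -> hit
3 -> hit
2 -> miss, evict 8, frames [1, 0, 6, 3, 2]
Hits: 12.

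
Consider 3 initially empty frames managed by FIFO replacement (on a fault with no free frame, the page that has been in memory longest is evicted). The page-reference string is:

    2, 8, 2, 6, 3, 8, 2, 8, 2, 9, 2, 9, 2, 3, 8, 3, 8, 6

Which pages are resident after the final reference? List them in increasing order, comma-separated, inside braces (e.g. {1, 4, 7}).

{3, 6, 9}

2: miss, frames [2]
8: miss, frames [2, 8]
2: hit
6: miss, frames [2, 8, 6]
3: miss, evict 2, frames [8, 6, 3]
8: hit
2: miss, evict 8, frames [6, 3, 2]
8: miss, evict 6, frames [3, 2, 8]
2: hit
9: miss, evict 3, frames [2, 8, 9]
2: hit
9: hit
2: hit
3: miss, evict 2, frames [8, 9, 3]
8: hit
3: hit
8: hit
6: miss, evict 8, frames [9, 3, 6]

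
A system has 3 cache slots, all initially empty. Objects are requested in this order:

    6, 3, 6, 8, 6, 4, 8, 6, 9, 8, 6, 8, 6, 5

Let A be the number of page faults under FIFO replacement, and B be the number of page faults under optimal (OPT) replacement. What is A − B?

Under FIFO: F F . F . F . F F F . . . F → 8 faults.
Under OPT: F F . F . F . . F . . . . F → 6 faults.
A − B = 8 − 6 = 2.

2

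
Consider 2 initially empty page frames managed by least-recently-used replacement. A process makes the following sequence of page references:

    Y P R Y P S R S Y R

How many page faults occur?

9

Y -> fault, frames [Y]
P -> fault, frames [Y, P]
R -> fault, evict Y, frames [P, R]
Y -> fault, evict P, frames [R, Y]
P -> fault, evict R, frames [Y, P]
S -> fault, evict Y, frames [P, S]
R -> fault, evict P, frames [S, R]
S -> hit
Y -> fault, evict R, frames [S, Y]
R -> fault, evict S, frames [Y, R]
Page faults: 9.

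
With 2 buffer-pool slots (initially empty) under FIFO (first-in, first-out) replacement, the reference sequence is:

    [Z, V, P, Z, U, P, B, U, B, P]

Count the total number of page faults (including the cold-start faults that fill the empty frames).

9

Z -> miss, frames (Z)
V -> miss, frames (Z V)
P -> miss, evict Z, frames (V P)
Z -> miss, evict V, frames (P Z)
U -> miss, evict P, frames (Z U)
P -> miss, evict Z, frames (U P)
B -> miss, evict U, frames (P B)
U -> miss, evict P, frames (B U)
B -> hit
P -> miss, evict B, frames (U P)
Page faults: 9.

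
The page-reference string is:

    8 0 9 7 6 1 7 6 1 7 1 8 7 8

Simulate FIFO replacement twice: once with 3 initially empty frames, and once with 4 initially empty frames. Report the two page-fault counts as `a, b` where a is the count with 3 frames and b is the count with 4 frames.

8, 7

3 frames: F F F F F F . . . . . F F . → 8 faults.
4 frames: F F F F F F . . . . . F . . → 7 faults.
7 < 8: adding a frame reduced faults, as is typical.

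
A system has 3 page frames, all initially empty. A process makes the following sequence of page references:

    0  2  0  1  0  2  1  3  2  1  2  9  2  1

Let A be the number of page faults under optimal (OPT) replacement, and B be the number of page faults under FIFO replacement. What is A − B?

-2

Under OPT: F F . F . . . F . . . F . . → 5 faults.
Under FIFO: F F . F . . . F . . . F F F → 7 faults.
A − B = 5 − 7 = -2.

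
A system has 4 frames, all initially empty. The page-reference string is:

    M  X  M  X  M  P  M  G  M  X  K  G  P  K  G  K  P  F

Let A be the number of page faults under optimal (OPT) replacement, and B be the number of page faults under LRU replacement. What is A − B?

-1

Under OPT: F F . . . F . F . . F . . . . . . F → 6 faults.
Under LRU: F F . . . F . F . . F . F . . . . F → 7 faults.
A − B = 6 − 7 = -1.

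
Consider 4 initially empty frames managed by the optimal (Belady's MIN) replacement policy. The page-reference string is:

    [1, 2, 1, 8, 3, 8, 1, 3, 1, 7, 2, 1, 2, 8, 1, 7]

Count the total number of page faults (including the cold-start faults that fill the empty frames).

5

1 -> fault, frames {1}
2 -> fault, frames {1,2}
1 -> hit
8 -> fault, frames {1,2,8}
3 -> fault, frames {1,2,8,3}
8 -> hit
1 -> hit
3 -> hit
1 -> hit
7 -> fault, evict 3, frames {1,2,8,7}
2 -> hit
1 -> hit
2 -> hit
8 -> hit
1 -> hit
7 -> hit
Page faults: 5.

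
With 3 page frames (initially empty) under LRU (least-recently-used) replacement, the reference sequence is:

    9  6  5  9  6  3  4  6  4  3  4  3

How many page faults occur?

5

9 -> miss, frames [9]
6 -> miss, frames [9, 6]
5 -> miss, frames [9, 6, 5]
9 -> hit
6 -> hit
3 -> miss, evict 5, frames [9, 6, 3]
4 -> miss, evict 9, frames [6, 3, 4]
6 -> hit
4 -> hit
3 -> hit
4 -> hit
3 -> hit
Page faults: 5.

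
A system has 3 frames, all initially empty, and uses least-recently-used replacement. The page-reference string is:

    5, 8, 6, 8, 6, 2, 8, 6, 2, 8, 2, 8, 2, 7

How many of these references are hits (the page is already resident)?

5 → miss, frames [5]
8 → miss, frames [5, 8]
6 → miss, frames [5, 8, 6]
8 → hit
6 → hit
2 → miss, evict 5, frames [8, 6, 2]
8 → hit
6 → hit
2 → hit
8 → hit
2 → hit
8 → hit
2 → hit
7 → miss, evict 6, frames [8, 2, 7]
Hits: 9.

9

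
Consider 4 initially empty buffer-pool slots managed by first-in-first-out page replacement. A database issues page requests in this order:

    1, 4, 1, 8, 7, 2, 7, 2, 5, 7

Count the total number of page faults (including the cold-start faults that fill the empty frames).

6

1: fault, frames (1)
4: fault, frames (1 4)
1: hit
8: fault, frames (1 4 8)
7: fault, frames (1 4 8 7)
2: fault, evict 1, frames (4 8 7 2)
7: hit
2: hit
5: fault, evict 4, frames (8 7 2 5)
7: hit
Page faults: 6.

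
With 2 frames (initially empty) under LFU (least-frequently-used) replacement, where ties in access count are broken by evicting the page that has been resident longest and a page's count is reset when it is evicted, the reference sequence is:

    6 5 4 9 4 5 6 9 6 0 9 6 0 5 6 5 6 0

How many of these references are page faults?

6: fault, frames [6]
5: fault, frames [6, 5]
4: fault, evict 6, frames [5, 4]
9: fault, evict 5, frames [4, 9]
4: hit
5: fault, evict 9, frames [4, 5]
6: fault, evict 5, frames [4, 6]
9: fault, evict 6, frames [4, 9]
6: fault, evict 9, frames [4, 6]
0: fault, evict 6, frames [4, 0]
9: fault, evict 0, frames [4, 9]
6: fault, evict 9, frames [4, 6]
0: fault, evict 6, frames [4, 0]
5: fault, evict 0, frames [4, 5]
6: fault, evict 5, frames [4, 6]
5: fault, evict 6, frames [4, 5]
6: fault, evict 5, frames [4, 6]
0: fault, evict 6, frames [4, 0]
Page faults: 17.

17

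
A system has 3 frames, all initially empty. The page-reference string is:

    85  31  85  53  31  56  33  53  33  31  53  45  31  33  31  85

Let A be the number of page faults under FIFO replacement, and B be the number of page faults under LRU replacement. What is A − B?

Under FIFO: F F . F . F F . . F F F . F F F → 11 faults.
Under LRU: F F . F . F F F . F . F . F . F → 10 faults.
A − B = 11 − 10 = 1.

1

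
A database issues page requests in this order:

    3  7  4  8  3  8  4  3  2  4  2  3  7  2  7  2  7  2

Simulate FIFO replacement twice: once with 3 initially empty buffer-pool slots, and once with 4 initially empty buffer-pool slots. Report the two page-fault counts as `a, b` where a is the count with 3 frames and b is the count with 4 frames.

8, 7

3 frames: F F F F F . . . F F . . F . . . . . → 8 faults.
4 frames: F F F F . . . . F . . F F . . . . . → 7 faults.
7 < 8: adding a frame reduced faults, as is typical.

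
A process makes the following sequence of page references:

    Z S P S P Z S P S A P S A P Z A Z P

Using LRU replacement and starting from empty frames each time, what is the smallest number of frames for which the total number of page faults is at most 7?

3

f=1: 18 faults
f=2: 14 faults
f=3: 5 faults
f=4: 4 faults
Smallest f with faults ≤ 7 is 3.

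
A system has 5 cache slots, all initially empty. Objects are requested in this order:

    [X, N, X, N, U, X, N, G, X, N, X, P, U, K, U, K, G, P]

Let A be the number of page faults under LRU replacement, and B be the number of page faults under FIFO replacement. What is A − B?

Under LRU: F F . . F . . F . . . F . F . . F . → 7 faults.
Under FIFO: F F . . F . . F . . . F . F . . . . → 6 faults.
A − B = 7 − 6 = 1.

1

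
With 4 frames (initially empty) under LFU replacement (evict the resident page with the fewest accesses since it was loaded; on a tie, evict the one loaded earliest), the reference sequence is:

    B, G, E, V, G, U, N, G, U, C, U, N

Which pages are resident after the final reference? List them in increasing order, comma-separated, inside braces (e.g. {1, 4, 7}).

{C, G, N, U}

B: miss, frames [B]
G: miss, frames [B, G]
E: miss, frames [B, G, E]
V: miss, frames [B, G, E, V]
G: hit
U: miss, evict B, frames [G, E, V, U]
N: miss, evict E, frames [G, V, U, N]
G: hit
U: hit
C: miss, evict V, frames [G, U, N, C]
U: hit
N: hit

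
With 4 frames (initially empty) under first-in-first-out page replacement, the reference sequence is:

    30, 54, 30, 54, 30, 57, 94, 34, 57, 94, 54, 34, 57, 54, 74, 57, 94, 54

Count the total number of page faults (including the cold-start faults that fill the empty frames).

30 → miss, frames (30)
54 → miss, frames (30 54)
30 → hit
54 → hit
30 → hit
57 → miss, frames (30 54 57)
94 → miss, frames (30 54 57 94)
34 → miss, evict 30, frames (54 57 94 34)
57 → hit
94 → hit
54 → hit
34 → hit
57 → hit
54 → hit
74 → miss, evict 54, frames (57 94 34 74)
57 → hit
94 → hit
54 → miss, evict 57, frames (94 34 74 54)
Page faults: 7.

7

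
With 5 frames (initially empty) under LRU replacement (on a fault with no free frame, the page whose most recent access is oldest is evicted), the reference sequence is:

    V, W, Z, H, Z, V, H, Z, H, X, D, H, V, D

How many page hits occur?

V → miss, frames [V]
W → miss, frames [V, W]
Z → miss, frames [V, W, Z]
H → miss, frames [V, W, Z, H]
Z → hit
V → hit
H → hit
Z → hit
H → hit
X → miss, frames [W, V, Z, H, X]
D → miss, evict W, frames [V, Z, H, X, D]
H → hit
V → hit
D → hit
Hits: 8.

8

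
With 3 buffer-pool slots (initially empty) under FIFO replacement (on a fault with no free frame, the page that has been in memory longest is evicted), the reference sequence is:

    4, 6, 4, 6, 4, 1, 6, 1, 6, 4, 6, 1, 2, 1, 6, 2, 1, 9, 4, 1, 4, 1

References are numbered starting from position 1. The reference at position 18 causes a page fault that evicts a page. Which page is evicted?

pos 1: 4 -> fault, frames (4)
pos 2: 6 -> fault, frames (4 6)
pos 3: 4 -> hit
pos 4: 6 -> hit
pos 5: 4 -> hit
pos 6: 1 -> fault, frames (4 6 1)
pos 7: 6 -> hit
pos 8: 1 -> hit
pos 9: 6 -> hit
pos 10: 4 -> hit
pos 11: 6 -> hit
pos 12: 1 -> hit
pos 13: 2 -> fault, evict 4, frames (6 1 2)
pos 14: 1 -> hit
pos 15: 6 -> hit
pos 16: 2 -> hit
pos 17: 1 -> hit
pos 18: 9 -> fault, evict 6, frames (1 2 9)
At position 18, page 6 is evicted.

6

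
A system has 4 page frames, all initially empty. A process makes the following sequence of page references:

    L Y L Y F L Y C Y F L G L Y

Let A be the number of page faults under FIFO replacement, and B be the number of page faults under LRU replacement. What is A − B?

Under FIFO: F F . . F . . F . . . F F F → 7 faults.
Under LRU: F F . . F . . F . . . F . . → 5 faults.
A − B = 7 − 5 = 2.

2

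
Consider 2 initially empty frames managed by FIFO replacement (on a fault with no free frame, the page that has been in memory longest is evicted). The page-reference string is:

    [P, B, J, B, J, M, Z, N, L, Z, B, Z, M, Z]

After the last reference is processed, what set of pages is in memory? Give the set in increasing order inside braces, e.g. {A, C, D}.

{M, Z}

P: fault, frames (P)
B: fault, frames (P B)
J: fault, evict P, frames (B J)
B: hit
J: hit
M: fault, evict B, frames (J M)
Z: fault, evict J, frames (M Z)
N: fault, evict M, frames (Z N)
L: fault, evict Z, frames (N L)
Z: fault, evict N, frames (L Z)
B: fault, evict L, frames (Z B)
Z: hit
M: fault, evict Z, frames (B M)
Z: fault, evict B, frames (M Z)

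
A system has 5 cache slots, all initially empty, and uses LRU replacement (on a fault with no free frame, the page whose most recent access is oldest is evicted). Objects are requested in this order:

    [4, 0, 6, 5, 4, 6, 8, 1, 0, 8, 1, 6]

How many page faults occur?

7

4 → fault, frames (4)
0 → fault, frames (4 0)
6 → fault, frames (4 0 6)
5 → fault, frames (4 0 6 5)
4 → hit
6 → hit
8 → fault, frames (0 5 4 6 8)
1 → fault, evict 0, frames (5 4 6 8 1)
0 → fault, evict 5, frames (4 6 8 1 0)
8 → hit
1 → hit
6 → hit
Page faults: 7.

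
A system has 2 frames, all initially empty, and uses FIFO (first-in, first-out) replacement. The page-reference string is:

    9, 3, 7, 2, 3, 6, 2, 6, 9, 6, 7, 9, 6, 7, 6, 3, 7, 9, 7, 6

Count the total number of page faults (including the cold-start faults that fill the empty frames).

9 → fault, frames {9}
3 → fault, frames {9,3}
7 → fault, evict 9, frames {3,7}
2 → fault, evict 3, frames {7,2}
3 → fault, evict 7, frames {2,3}
6 → fault, evict 2, frames {3,6}
2 → fault, evict 3, frames {6,2}
6 → hit
9 → fault, evict 6, frames {2,9}
6 → fault, evict 2, frames {9,6}
7 → fault, evict 9, frames {6,7}
9 → fault, evict 6, frames {7,9}
6 → fault, evict 7, frames {9,6}
7 → fault, evict 9, frames {6,7}
6 → hit
3 → fault, evict 6, frames {7,3}
7 → hit
9 → fault, evict 7, frames {3,9}
7 → fault, evict 3, frames {9,7}
6 → fault, evict 9, frames {7,6}
Page faults: 17.

17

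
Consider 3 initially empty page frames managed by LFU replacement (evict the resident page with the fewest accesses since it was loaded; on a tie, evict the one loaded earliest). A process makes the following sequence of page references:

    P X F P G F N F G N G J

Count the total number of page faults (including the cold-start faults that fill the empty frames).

9

P -> miss, frames [P]
X -> miss, frames [P, X]
F -> miss, frames [P, X, F]
P -> hit
G -> miss, evict X, frames [P, F, G]
F -> hit
N -> miss, evict G, frames [P, F, N]
F -> hit
G -> miss, evict N, frames [P, F, G]
N -> miss, evict G, frames [P, F, N]
G -> miss, evict N, frames [P, F, G]
J -> miss, evict G, frames [P, F, J]
Page faults: 9.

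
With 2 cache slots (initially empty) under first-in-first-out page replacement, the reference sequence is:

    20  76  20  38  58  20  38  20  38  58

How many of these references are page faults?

20 -> miss, frames {20}
76 -> miss, frames {20,76}
20 -> hit
38 -> miss, evict 20, frames {76,38}
58 -> miss, evict 76, frames {38,58}
20 -> miss, evict 38, frames {58,20}
38 -> miss, evict 58, frames {20,38}
20 -> hit
38 -> hit
58 -> miss, evict 20, frames {38,58}
Page faults: 7.

7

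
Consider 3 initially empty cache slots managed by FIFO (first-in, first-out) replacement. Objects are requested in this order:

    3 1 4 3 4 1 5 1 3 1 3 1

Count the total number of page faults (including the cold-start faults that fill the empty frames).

6

3 → fault, frames {3}
1 → fault, frames {3,1}
4 → fault, frames {3,1,4}
3 → hit
4 → hit
1 → hit
5 → fault, evict 3, frames {1,4,5}
1 → hit
3 → fault, evict 1, frames {4,5,3}
1 → fault, evict 4, frames {5,3,1}
3 → hit
1 → hit
Page faults: 6.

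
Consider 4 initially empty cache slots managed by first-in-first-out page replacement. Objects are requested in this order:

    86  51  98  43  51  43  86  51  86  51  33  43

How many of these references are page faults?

86 -> fault, frames {86}
51 -> fault, frames {86,51}
98 -> fault, frames {86,51,98}
43 -> fault, frames {86,51,98,43}
51 -> hit
43 -> hit
86 -> hit
51 -> hit
86 -> hit
51 -> hit
33 -> fault, evict 86, frames {51,98,43,33}
43 -> hit
Page faults: 5.

5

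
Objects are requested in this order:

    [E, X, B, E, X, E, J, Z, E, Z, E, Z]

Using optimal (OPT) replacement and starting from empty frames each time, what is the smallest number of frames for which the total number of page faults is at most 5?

3

f=1: 12 faults
f=2: 6 faults
f=3: 5 faults
f=4: 5 faults
f=5: 5 faults
Smallest f with faults ≤ 5 is 3.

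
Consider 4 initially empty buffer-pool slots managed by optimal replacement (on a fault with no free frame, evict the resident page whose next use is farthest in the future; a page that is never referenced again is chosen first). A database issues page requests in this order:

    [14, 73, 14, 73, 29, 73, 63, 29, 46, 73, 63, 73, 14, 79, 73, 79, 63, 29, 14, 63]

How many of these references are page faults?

14 → fault, frames (14)
73 → fault, frames (14 73)
14 → hit
73 → hit
29 → fault, frames (14 73 29)
73 → hit
63 → fault, frames (14 73 29 63)
29 → hit
46 → fault, evict 29, frames (14 73 63 46)
73 → hit
63 → hit
73 → hit
14 → hit
79 → fault, evict 46, frames (14 73 63 79)
73 → hit
79 → hit
63 → hit
29 → fault, evict 79, frames (14 73 63 29)
14 → hit
63 → hit
Page faults: 7.

7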